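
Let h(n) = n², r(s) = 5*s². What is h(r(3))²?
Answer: 4100625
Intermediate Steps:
h(r(3))² = ((5*3²)²)² = ((5*9)²)² = (45²)² = 2025² = 4100625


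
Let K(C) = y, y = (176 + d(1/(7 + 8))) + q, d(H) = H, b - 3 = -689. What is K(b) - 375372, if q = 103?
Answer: -5626394/15 ≈ -3.7509e+5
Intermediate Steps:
b = -686 (b = 3 - 689 = -686)
y = 4186/15 (y = (176 + 1/(7 + 8)) + 103 = (176 + 1/15) + 103 = 2641/15 + 103 = 4186/15 ≈ 279.07)
K(C) = 4186/15
K(b) - 375372 = 4186/15 - 375372 = -5626394/15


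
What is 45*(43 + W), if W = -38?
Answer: 225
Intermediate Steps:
45*(43 + W) = 45*(43 - 38) = 45*5 = 225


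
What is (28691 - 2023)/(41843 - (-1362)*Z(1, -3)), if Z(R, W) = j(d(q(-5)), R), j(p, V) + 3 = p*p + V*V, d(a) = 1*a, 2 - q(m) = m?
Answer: 26668/105857 ≈ 0.25192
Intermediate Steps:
q(m) = 2 - m
d(a) = a
j(p, V) = -3 + V² + p² (j(p, V) = -3 + (p*p + V*V) = -3 + (p² + V²) = -3 + (V² + p²) = -3 + V² + p²)
Z(R, W) = 46 + R² (Z(R, W) = -3 + R² + (2 - 1*(-5))² = -3 + R² + (2 + 5)² = -3 + R² + 7² = -3 + R² + 49 = 46 + R²)
(28691 - 2023)/(41843 - (-1362)*Z(1, -3)) = (28691 - 2023)/(41843 - (-1362)*(46 + 1²)) = 26668/(41843 - (-1362)*(46 + 1)) = 26668/(41843 - (-1362)*47) = 26668/(41843 - 1*(-64014)) = 26668/(41843 + 64014) = 26668/105857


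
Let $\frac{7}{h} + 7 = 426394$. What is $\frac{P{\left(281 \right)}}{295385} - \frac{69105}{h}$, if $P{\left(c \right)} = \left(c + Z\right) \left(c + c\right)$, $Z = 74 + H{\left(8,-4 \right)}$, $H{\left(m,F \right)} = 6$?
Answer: $- \frac{8703658928254301}{2067695} \approx -4.2094 \cdot 10^{9}$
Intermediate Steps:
$h = \frac{7}{426387}$ ($h = \frac{7}{-7 + 426394} = \frac{7}{426387} \approx 1.6417 \cdot 10^{-5}$)
$Z = 80$ ($Z = 74 + 6 = 80$)
$P{\left(c \right)} = 2 c \left(80 + c\right)$ ($P{\left(c \right)} = \left(c + 80\right) \left(c + c\right) = \left(80 + c\right) 2 c = 2 c \left(80 + c\right)$)
$\frac{P{\left(281 \right)}}{295385} - \frac{69105}{h} = \frac{2 \cdot 281 \left(80 + 281\right)}{295385} - \frac{69105}{\frac{7}{426387}} = 2 \cdot 281 \cdot 361 \cdot \frac{1}{295385} - \frac{29465473635}{7} = 202882 \cdot \frac{1}{295385} - \frac{29465473635}{7} = \frac{202882}{295385} - \frac{29465473635}{7} = - \frac{8703658928254301}{2067695}$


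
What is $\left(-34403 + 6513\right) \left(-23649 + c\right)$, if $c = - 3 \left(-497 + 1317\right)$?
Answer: $728180010$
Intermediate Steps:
$c = -2460$ ($c = \left(-3\right) 820 = -2460$)
$\left(-34403 + 6513\right) \left(-23649 + c\right) = \left(-34403 + 6513\right) \left(-23649 - 2460\right) = \left(-27890\right) \left(-26109\right) = 728180010$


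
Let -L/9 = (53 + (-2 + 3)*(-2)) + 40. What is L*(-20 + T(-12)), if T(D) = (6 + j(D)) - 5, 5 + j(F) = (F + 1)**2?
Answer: -79443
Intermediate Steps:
j(F) = -5 + (1 + F)**2 (j(F) = -5 + (F + 1)**2 = -5 + (1 + F)**2)
T(D) = -4 + (1 + D)**2 (T(D) = (6 + (-5 + (1 + D)**2)) - 5 = (1 + (1 + D)**2) - 5 = -4 + (1 + D)**2)
L = -819 (L = -9*((53 + (-2 + 3)*(-2)) + 40) = -9*((53 + 1*(-2)) + 40) = -9*((53 - 2) + 40) = -9*(51 + 40) = -9*91 = -819)
L*(-20 + T(-12)) = -819*(-20 + (-4 + (1 - 12)**2)) = -819*(-20 + (-4 + (-11)**2)) = -819*(-20 + (-4 + 121)) = -819*(-20 + 117) = -819*97 = -79443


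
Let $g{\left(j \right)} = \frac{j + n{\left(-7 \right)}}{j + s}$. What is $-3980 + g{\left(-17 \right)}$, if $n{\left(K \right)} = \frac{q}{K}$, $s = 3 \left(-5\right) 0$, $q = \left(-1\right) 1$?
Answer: $- \frac{473502}{119} \approx -3979.0$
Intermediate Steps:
$q = -1$
$s = 0$ ($s = \left(-15\right) 0 = 0$)
$n{\left(K \right)} = - \frac{1}{K}$
$g{\left(j \right)} = \frac{\frac{1}{7} + j}{j}$ ($g{\left(j \right)} = \frac{j - \frac{1}{-7}}{j + 0} = \frac{j - - \frac{1}{7}}{j} = \frac{j + \frac{1}{7}}{j} = \frac{\frac{1}{7} + j}{j}$)
$-3980 + g{\left(-17 \right)} = -3980 + \frac{\frac{1}{7} - 17}{-17} = -3980 - - \frac{118}{119} = -3980 + \frac{118}{119} = - \frac{473502}{119}$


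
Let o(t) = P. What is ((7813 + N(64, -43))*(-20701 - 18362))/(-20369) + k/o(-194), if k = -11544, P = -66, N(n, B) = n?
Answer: 3423881717/224059 ≈ 15281.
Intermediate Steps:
o(t) = -66
((7813 + N(64, -43))*(-20701 - 18362))/(-20369) + k/o(-194) = ((7813 + 64)*(-20701 - 18362))/(-20369) - 11544/(-66) = (7877*(-39063))*(-1/20369) - 11544*(-1/66) = -307699251*(-1/20369) + 1924/11 = 307699251/20369 + 1924/11 = 3423881717/224059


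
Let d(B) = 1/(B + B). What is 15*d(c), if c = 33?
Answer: 5/22 ≈ 0.22727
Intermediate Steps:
d(B) = 1/(2*B)
15*d(c) = 15*((½)/33) = 15*((½)*(1/33)) = 15*(1/66) = 5/22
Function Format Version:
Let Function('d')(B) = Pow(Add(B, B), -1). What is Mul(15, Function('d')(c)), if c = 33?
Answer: Rational(5, 22) ≈ 0.22727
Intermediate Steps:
Function('d')(B) = Mul(Rational(1, 2), Pow(B, -1)) (Function('d')(B) = Pow(Mul(2, B), -1) = Mul(Rational(1, 2), Pow(B, -1)))
Mul(15, Function('d')(c)) = Mul(15, Mul(Rational(1, 2), Pow(33, -1))) = Mul(15, Mul(Rational(1, 2), Rational(1, 33))) = Mul(15, Rational(1, 66)) = Rational(5, 22)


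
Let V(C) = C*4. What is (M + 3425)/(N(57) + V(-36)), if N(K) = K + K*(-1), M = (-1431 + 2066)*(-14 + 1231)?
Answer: -64685/12 ≈ -5390.4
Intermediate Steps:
V(C) = 4*C
M = 772795 (M = 635*1217 = 772795)
N(K) = 0 (N(K) = K - K = 0)
(M + 3425)/(N(57) + V(-36)) = (772795 + 3425)/(0 + 4*(-36)) = 776220/(0 - 144) = 776220/(-144) = 776220*(-1/144) = -64685/12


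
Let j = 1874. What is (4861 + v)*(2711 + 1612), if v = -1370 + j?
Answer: 23192895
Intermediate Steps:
v = 504 (v = -1370 + 1874 = 504)
(4861 + v)*(2711 + 1612) = (4861 + 504)*(2711 + 1612) = 5365*4323 = 23192895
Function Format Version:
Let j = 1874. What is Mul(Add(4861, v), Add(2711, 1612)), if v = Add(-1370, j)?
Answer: 23192895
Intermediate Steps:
v = 504 (v = Add(-1370, 1874) = 504)
Mul(Add(4861, v), Add(2711, 1612)) = Mul(Add(4861, 504), Add(2711, 1612)) = Mul(5365, 4323) = 23192895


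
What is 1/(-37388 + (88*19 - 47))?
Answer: -1/35763 ≈ -2.7962e-5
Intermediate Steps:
1/(-37388 + (88*19 - 47)) = 1/(-37388 + (1672 - 47)) = 1/(-37388 + 1625) = 1/(-35763) = -1/35763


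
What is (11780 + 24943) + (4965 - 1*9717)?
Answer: 31971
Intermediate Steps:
(11780 + 24943) + (4965 - 1*9717) = 36723 + (4965 - 9717) = 36723 - 4752 = 31971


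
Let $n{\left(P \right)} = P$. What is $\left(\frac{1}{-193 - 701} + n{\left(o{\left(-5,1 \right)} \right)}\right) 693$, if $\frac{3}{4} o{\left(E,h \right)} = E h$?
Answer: $- \frac{1376991}{298} \approx -4620.8$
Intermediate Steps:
$o{\left(E,h \right)} = \frac{4 E h}{3}$
$\left(\frac{1}{-193 - 701} + n{\left(o{\left(-5,1 \right)} \right)}\right) 693 = \left(\frac{1}{-193 - 701} + \frac{4}{3} \left(-5\right) 1\right) 693 = \left(\frac{1}{-894} - \frac{20}{3}\right) 693 = \left(- \frac{1}{894} - \frac{20}{3}\right) 693 = \left(- \frac{1987}{298}\right) 693 = - \frac{1376991}{298}$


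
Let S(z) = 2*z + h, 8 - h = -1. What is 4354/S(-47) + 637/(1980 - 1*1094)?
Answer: -3803499/75310 ≈ -50.505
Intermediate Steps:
h = 9 (h = 8 - 1*(-1) = 8 + 1 = 9)
S(z) = 9 + 2*z (S(z) = 2*z + 9 = 9 + 2*z)
4354/S(-47) + 637/(1980 - 1*1094) = 4354/(9 + 2*(-47)) + 637/(1980 - 1*1094) = 4354/(9 - 94) + 637/(1980 - 1094) = 4354/(-85) + 637/886 = 4354*(-1/85) + 637*(1/886) = -4354/85 + 637/886 = -3803499/75310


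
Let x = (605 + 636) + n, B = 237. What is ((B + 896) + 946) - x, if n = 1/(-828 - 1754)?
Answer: 2163717/2582 ≈ 838.00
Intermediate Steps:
n = -1/2582 (n = 1/(-2582) = -1/2582 ≈ -0.00038730)
x = 3204261/2582 (x = (605 + 636) - 1/2582 = 1241 - 1/2582 = 3204261/2582 ≈ 1241.0)
((B + 896) + 946) - x = ((237 + 896) + 946) - 1*3204261/2582 = (1133 + 946) - 3204261/2582 = 2079 - 3204261/2582 = 2163717/2582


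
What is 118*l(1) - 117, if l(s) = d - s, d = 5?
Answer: 355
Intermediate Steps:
l(s) = 5 - s
118*l(1) - 117 = 118*(5 - 1*1) - 117 = 118*(5 - 1) - 117 = 118*4 - 117 = 472 - 117 = 355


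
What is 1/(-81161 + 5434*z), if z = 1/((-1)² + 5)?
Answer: -3/240766 ≈ -1.2460e-5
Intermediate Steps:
z = ⅙ (z = 1/(1 + 5) = 1/6 = ⅙ ≈ 0.16667)
1/(-81161 + 5434*z) = 1/(-81161 + 5434*(⅙)) = 1/(-81161 + 2717/3) = 1/(-240766/3) = -3/240766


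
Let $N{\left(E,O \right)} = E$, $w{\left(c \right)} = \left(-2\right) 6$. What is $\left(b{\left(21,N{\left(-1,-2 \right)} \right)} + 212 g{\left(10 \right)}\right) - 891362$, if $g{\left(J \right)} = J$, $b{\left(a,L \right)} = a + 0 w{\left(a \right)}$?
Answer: $-889221$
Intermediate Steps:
$w{\left(c \right)} = -12$
$b{\left(a,L \right)} = a$ ($b{\left(a,L \right)} = a + 0 \left(-12\right) = a + 0 = a$)
$\left(b{\left(21,N{\left(-1,-2 \right)} \right)} + 212 g{\left(10 \right)}\right) - 891362 = \left(21 + 212 \cdot 10\right) - 891362 = \left(21 + 2120\right) - 891362 = 2141 - 891362 = -889221$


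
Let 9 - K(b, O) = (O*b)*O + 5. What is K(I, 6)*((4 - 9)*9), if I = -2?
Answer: -3420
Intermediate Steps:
K(b, O) = 4 - b*O² (K(b, O) = 9 - ((O*b)*O + 5) = 9 - (b*O² + 5) = 9 - (5 + b*O²) = 9 + (-5 - b*O²) = 4 - b*O²)
K(I, 6)*((4 - 9)*9) = (4 - 1*(-2)*6²)*((4 - 9)*9) = (4 - 1*(-2)*36)*(-5*9) = (4 + 72)*(-45) = 76*(-45) = -3420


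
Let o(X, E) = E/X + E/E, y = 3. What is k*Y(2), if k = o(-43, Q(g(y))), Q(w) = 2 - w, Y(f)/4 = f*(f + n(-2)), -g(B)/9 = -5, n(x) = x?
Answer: 0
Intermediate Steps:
g(B) = 45 (g(B) = -9*(-5) = 45)
Y(f) = 4*f*(-2 + f) (Y(f) = 4*(f*(f - 2)) = 4*(f*(-2 + f)) = 4*f*(-2 + f))
o(X, E) = 1 + E/X (o(X, E) = E/X + 1 = 1 + E/X)
k = 2 (k = ((2 - 1*45) - 43)/(-43) = -((2 - 45) - 43)/43 = -(-43 - 43)/43 = -1/43*(-86) = 2)
k*Y(2) = 2*(4*2*(-2 + 2)) = 2*(4*2*0) = 2*0 = 0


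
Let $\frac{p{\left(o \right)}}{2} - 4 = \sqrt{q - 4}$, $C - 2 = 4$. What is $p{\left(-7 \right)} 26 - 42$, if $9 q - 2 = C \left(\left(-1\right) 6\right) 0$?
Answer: $166 + \frac{52 i \sqrt{34}}{3} \approx 166.0 + 101.07 i$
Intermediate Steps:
$C = 6$ ($C = 2 + 4 = 6$)
$q = \frac{2}{9}$ ($q = \frac{2}{9} + \frac{6 \left(\left(-1\right) 6\right) 0}{9} = \frac{2}{9} + \frac{6 \left(-6\right) 0}{9} = \frac{2}{9} + \frac{\left(-36\right) 0}{9} = \frac{2}{9} + \frac{1}{9} \cdot 0 = \frac{2}{9} + 0 = \frac{2}{9} \approx 0.22222$)
$p{\left(o \right)} = 8 + \frac{2 i \sqrt{34}}{3}$ ($p{\left(o \right)} = 8 + 2 \sqrt{\frac{2}{9} - 4} = 8 + 2 \sqrt{- \frac{34}{9}} = 8 + 2 \frac{i \sqrt{34}}{3} = 8 + \frac{2 i \sqrt{34}}{3}$)
$p{\left(-7 \right)} 26 - 42 = \left(8 + \frac{2 i \sqrt{34}}{3}\right) 26 - 42 = \left(208 + \frac{52 i \sqrt{34}}{3}\right) - 42 = 166 + \frac{52 i \sqrt{34}}{3}$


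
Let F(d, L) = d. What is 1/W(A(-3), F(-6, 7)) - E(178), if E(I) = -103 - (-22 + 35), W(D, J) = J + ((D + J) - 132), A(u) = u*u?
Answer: 15659/135 ≈ 115.99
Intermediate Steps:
A(u) = u**2
W(D, J) = -132 + D + 2*J (W(D, J) = J + (-132 + D + J) = -132 + D + 2*J)
E(I) = -116 (E(I) = -103 - 1*13 = -103 - 13 = -116)
1/W(A(-3), F(-6, 7)) - E(178) = 1/(-132 + (-3)**2 + 2*(-6)) - 1*(-116) = 1/(-132 + 9 - 12) + 116 = 1/(-135) + 116 = -1/135 + 116 = 15659/135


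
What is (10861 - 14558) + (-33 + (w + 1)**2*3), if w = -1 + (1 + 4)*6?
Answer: -1030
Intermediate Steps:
w = 29 (w = -1 + 5*6 = -1 + 30 = 29)
(10861 - 14558) + (-33 + (w + 1)**2*3) = (10861 - 14558) + (-33 + (29 + 1)**2*3) = -3697 + (-33 + 30**2*3) = -3697 + (-33 + 900*3) = -3697 + (-33 + 2700) = -3697 + 2667 = -1030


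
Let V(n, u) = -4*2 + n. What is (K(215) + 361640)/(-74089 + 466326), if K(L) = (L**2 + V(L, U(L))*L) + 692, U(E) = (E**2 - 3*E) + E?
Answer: 453062/392237 ≈ 1.1551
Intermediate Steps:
U(E) = E**2 - 2*E
V(n, u) = -8 + n
K(L) = 692 + L**2 + L*(-8 + L) (K(L) = (L**2 + (-8 + L)*L) + 692 = (L**2 + L*(-8 + L)) + 692 = 692 + L**2 + L*(-8 + L))
(K(215) + 361640)/(-74089 + 466326) = ((692 + 215**2 + 215*(-8 + 215)) + 361640)/(-74089 + 466326) = ((692 + 46225 + 215*207) + 361640)/392237 = ((692 + 46225 + 44505) + 361640)*(1/392237) = (91422 + 361640)*(1/392237) = 453062*(1/392237) = 453062/392237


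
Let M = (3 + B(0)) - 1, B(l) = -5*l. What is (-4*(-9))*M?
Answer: 72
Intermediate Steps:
M = 2 (M = (3 - 5*0) - 1 = (3 + 0) - 1 = 3 - 1 = 2)
(-4*(-9))*M = -4*(-9)*2 = 36*2 = 72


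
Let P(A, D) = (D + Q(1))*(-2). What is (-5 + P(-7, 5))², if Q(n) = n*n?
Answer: 289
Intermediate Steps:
Q(n) = n²
P(A, D) = -2 - 2*D (P(A, D) = (D + 1²)*(-2) = (D + 1)*(-2) = (1 + D)*(-2) = -2 - 2*D)
(-5 + P(-7, 5))² = (-5 + (-2 - 2*5))² = (-5 + (-2 - 10))² = (-5 - 12)² = (-17)² = 289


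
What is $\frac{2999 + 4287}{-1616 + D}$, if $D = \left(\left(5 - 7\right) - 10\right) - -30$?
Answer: $- \frac{3643}{799} \approx -4.5594$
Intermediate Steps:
$D = 18$ ($D = \left(-2 - 10\right) + 30 = -12 + 30 = 18$)
$\frac{2999 + 4287}{-1616 + D} = \frac{2999 + 4287}{-1616 + 18} = \frac{7286}{-1598} = 7286 \left(- \frac{1}{1598}\right) = - \frac{3643}{799}$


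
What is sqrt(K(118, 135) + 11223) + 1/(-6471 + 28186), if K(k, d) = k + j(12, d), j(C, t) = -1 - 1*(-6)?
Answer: 1/21715 + sqrt(11346) ≈ 106.52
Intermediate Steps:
j(C, t) = 5 (j(C, t) = -1 + 6 = 5)
K(k, d) = 5 + k (K(k, d) = k + 5 = 5 + k)
sqrt(K(118, 135) + 11223) + 1/(-6471 + 28186) = sqrt((5 + 118) + 11223) + 1/(-6471 + 28186) = sqrt(123 + 11223) + 1/21715 = sqrt(11346) + 1/21715 = 1/21715 + sqrt(11346)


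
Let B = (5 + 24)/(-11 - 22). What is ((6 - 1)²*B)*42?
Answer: -10150/11 ≈ -922.73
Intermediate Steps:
B = -29/33 (B = 29/(-33) = 29*(-1/33) = -29/33 ≈ -0.87879)
((6 - 1)²*B)*42 = ((6 - 1)²*(-29/33))*42 = (5²*(-29/33))*42 = (25*(-29/33))*42 = -725/33*42 = -10150/11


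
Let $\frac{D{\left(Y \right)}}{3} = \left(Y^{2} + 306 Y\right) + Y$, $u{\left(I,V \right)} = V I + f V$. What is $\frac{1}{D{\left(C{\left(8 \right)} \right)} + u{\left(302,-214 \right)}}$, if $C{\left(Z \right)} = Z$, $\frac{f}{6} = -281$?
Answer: $\frac{1}{303736} \approx 3.2923 \cdot 10^{-6}$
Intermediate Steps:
$f = -1686$ ($f = 6 \left(-281\right) = -1686$)
$u{\left(I,V \right)} = - 1686 V + I V$ ($u{\left(I,V \right)} = V I - 1686 V = I V - 1686 V = - 1686 V + I V$)
$D{\left(Y \right)} = 3 Y^{2} + 921 Y$ ($D{\left(Y \right)} = 3 \left(\left(Y^{2} + 306 Y\right) + Y\right) = 3 \left(Y^{2} + 307 Y\right) = 3 Y^{2} + 921 Y$)
$\frac{1}{D{\left(C{\left(8 \right)} \right)} + u{\left(302,-214 \right)}} = \frac{1}{3 \cdot 8 \left(307 + 8\right) - 214 \left(-1686 + 302\right)} = \frac{1}{3 \cdot 8 \cdot 315 - -296176} = \frac{1}{7560 + 296176} = \frac{1}{303736}$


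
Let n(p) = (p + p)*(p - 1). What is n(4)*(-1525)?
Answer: -36600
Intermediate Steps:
n(p) = 2*p*(-1 + p) (n(p) = (2*p)*(-1 + p) = 2*p*(-1 + p))
n(4)*(-1525) = (2*4*(-1 + 4))*(-1525) = (2*4*3)*(-1525) = 24*(-1525) = -36600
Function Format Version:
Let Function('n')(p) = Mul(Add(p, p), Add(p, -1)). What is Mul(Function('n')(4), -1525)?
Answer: -36600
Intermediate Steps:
Function('n')(p) = Mul(2, p, Add(-1, p)) (Function('n')(p) = Mul(Mul(2, p), Add(-1, p)) = Mul(2, p, Add(-1, p)))
Mul(Function('n')(4), -1525) = Mul(Mul(2, 4, Add(-1, 4)), -1525) = Mul(Mul(2, 4, 3), -1525) = Mul(24, -1525) = -36600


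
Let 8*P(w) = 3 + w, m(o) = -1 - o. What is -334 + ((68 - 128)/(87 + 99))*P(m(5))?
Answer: -41401/124 ≈ -333.88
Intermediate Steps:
P(w) = 3/8 + w/8 (P(w) = (3 + w)/8 = 3/8 + w/8)
-334 + ((68 - 128)/(87 + 99))*P(m(5)) = -334 + ((68 - 128)/(87 + 99))*(3/8 + (-1 - 1*5)/8) = -334 + (-60/186)*(3/8 + (-1 - 5)/8) = -334 + (-60*1/186)*(3/8 + (1/8)*(-6)) = -334 - 10*(3/8 - 3/4)/31 = -334 - 10/31*(-3/8) = -334 + 15/124 = -41401/124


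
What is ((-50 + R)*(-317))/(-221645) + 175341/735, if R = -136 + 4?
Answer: 2588070057/10860605 ≈ 238.30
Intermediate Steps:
R = -132
((-50 + R)*(-317))/(-221645) + 175341/735 = ((-50 - 132)*(-317))/(-221645) + 175341/735 = -182*(-317)*(-1/221645) + 175341*(1/735) = 57694*(-1/221645) + 58447/245 = -57694/221645 + 58447/245 = 2588070057/10860605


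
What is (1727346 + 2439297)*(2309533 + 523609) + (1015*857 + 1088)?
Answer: 11804692153249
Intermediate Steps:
(1727346 + 2439297)*(2309533 + 523609) + (1015*857 + 1088) = 4166643*2833142 + (869855 + 1088) = 11804691282306 + 870943 = 11804692153249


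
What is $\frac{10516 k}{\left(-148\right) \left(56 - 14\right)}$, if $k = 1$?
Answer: $- \frac{2629}{1554} \approx -1.6918$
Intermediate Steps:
$\frac{10516 k}{\left(-148\right) \left(56 - 14\right)} = \frac{10516 \cdot 1}{\left(-148\right) \left(56 - 14\right)} = \frac{10516}{\left(-148\right) \left(56 - 14\right)} = \frac{10516}{\left(-148\right) 42} = \frac{10516}{-6216} = 10516 \left(- \frac{1}{6216}\right) = - \frac{2629}{1554}$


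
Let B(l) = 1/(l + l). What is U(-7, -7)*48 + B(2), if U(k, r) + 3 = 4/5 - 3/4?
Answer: -2827/20 ≈ -141.35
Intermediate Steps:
B(l) = 1/(2*l)
U(k, r) = -59/20 (U(k, r) = -3 + (4/5 - 3/4) = -3 + (4*(⅕) - 3*¼) = -3 + (⅘ - ¾) = -3 + 1/20 = -59/20)
U(-7, -7)*48 + B(2) = -59/20*48 + (½)/2 = -708/5 + (½)*(½) = -708/5 + ¼ = -2827/20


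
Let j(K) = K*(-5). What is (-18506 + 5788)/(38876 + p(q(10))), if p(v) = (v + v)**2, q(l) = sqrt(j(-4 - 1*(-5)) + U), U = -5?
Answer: -6359/19418 ≈ -0.32748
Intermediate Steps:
j(K) = -5*K
q(l) = I*sqrt(10) (q(l) = sqrt(-5*(-4 - 1*(-5)) - 5) = sqrt(-5*(-4 + 5) - 5) = sqrt(-5*1 - 5) = sqrt(-5 - 5) = sqrt(-10) = I*sqrt(10))
p(v) = 4*v**2 (p(v) = (2*v)**2 = 4*v**2)
(-18506 + 5788)/(38876 + p(q(10))) = (-18506 + 5788)/(38876 + 4*(I*sqrt(10))**2) = -12718/(38876 + 4*(-10)) = -12718/(38876 - 40) = -12718/38836 = -12718*1/38836 = -6359/19418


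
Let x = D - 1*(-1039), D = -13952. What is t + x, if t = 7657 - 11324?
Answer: -16580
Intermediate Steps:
x = -12913 (x = -13952 - 1*(-1039) = -13952 + 1039 = -12913)
t = -3667
t + x = -3667 - 12913 = -16580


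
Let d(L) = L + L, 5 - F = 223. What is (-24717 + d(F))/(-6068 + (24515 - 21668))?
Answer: 25153/3221 ≈ 7.8091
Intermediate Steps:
F = -218 (F = 5 - 1*223 = 5 - 223 = -218)
d(L) = 2*L
(-24717 + d(F))/(-6068 + (24515 - 21668)) = (-24717 + 2*(-218))/(-6068 + (24515 - 21668)) = (-24717 - 436)/(-6068 + 2847) = -25153/(-3221) = -25153*(-1/3221) = 25153/3221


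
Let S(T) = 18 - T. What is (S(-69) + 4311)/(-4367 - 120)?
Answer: -4398/4487 ≈ -0.98016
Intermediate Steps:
(S(-69) + 4311)/(-4367 - 120) = ((18 - 1*(-69)) + 4311)/(-4367 - 120) = ((18 + 69) + 4311)/(-4487) = (87 + 4311)*(-1/4487) = 4398*(-1/4487) = -4398/4487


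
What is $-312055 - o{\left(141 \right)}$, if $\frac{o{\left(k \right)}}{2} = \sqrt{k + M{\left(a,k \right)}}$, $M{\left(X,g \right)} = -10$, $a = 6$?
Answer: $-312055 - 2 \sqrt{131} \approx -3.1208 \cdot 10^{5}$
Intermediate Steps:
$o{\left(k \right)} = 2 \sqrt{-10 + k}$ ($o{\left(k \right)} = 2 \sqrt{k - 10} = 2 \sqrt{-10 + k}$)
$-312055 - o{\left(141 \right)} = -312055 - 2 \sqrt{-10 + 141} = -312055 - 2 \sqrt{131}$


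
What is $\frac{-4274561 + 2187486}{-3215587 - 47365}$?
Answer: $\frac{2087075}{3262952} \approx 0.63963$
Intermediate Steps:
$\frac{-4274561 + 2187486}{-3215587 - 47365} = - \frac{2087075}{-3262952} = \left(-2087075\right) \left(- \frac{1}{3262952}\right) = \frac{2087075}{3262952}$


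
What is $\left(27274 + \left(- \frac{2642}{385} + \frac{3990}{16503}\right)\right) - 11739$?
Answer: $\frac{32887321883}{2117885} \approx 15528.0$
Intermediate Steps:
$\left(27274 + \left(- \frac{2642}{385} + \frac{3990}{16503}\right)\right) - 11739 = \left(27274 + \left(\left(-2642\right) \frac{1}{385} + 3990 \cdot \frac{1}{16503}\right)\right) - 11739 = \left(27274 + \left(- \frac{2642}{385} + \frac{1330}{5501}\right)\right) - 11739 = \left(27274 - \frac{14021592}{2117885}\right) - 11739 = \frac{57749173898}{2117885} - 11739 = \frac{32887321883}{2117885}$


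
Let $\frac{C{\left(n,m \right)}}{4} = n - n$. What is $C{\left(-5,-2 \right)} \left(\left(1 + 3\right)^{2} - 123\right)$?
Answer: $0$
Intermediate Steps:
$C{\left(n,m \right)} = 0$ ($C{\left(n,m \right)} = 4 \left(n - n\right) = 4 \cdot 0 = 0$)
$C{\left(-5,-2 \right)} \left(\left(1 + 3\right)^{2} - 123\right) = 0 \left(\left(1 + 3\right)^{2} - 123\right) = 0 \left(4^{2} - 123\right) = 0 \left(16 - 123\right) = 0 \left(-107\right) = 0$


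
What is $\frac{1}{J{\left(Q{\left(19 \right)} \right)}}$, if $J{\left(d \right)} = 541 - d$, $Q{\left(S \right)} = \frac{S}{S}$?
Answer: $\frac{1}{540} \approx 0.0018519$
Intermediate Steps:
$Q{\left(S \right)} = 1$
$\frac{1}{J{\left(Q{\left(19 \right)} \right)}} = \frac{1}{541 - 1} = \frac{1}{540}$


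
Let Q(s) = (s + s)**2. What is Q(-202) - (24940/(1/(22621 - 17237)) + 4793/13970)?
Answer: -1873569008473/13970 ≈ -1.3411e+8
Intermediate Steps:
Q(s) = 4*s**2 (Q(s) = (2*s)**2 = 4*s**2)
Q(-202) - (24940/(1/(22621 - 17237)) + 4793/13970) = 4*(-202)**2 - (24940/(1/(22621 - 17237)) + 4793/13970) = 4*40804 - (24940/(1/5384) + 4793*(1/13970)) = 163216 - (24940/(1/5384) + 4793/13970) = 163216 - (24940*5384 + 4793/13970) = 163216 - (134276960 + 4793/13970) = 163216 - 1*1875849135993/13970 = 163216 - 1875849135993/13970 = -1873569008473/13970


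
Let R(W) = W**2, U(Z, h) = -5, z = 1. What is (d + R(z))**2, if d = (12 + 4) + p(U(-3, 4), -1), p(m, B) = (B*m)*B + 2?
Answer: 196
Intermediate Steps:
p(m, B) = 2 + m*B**2 (p(m, B) = m*B**2 + 2 = 2 + m*B**2)
d = 13 (d = (12 + 4) + (2 - 5*(-1)**2) = 16 + (2 - 5*1) = 16 + (2 - 5) = 16 - 3 = 13)
(d + R(z))**2 = (13 + 1**2)**2 = (13 + 1)**2 = 14**2 = 196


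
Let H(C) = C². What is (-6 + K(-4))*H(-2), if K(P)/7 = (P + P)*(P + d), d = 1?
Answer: 648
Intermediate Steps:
K(P) = 14*P*(1 + P) (K(P) = 7*((P + P)*(P + 1)) = 7*((2*P)*(1 + P)) = 7*(2*P*(1 + P)) = 14*P*(1 + P))
(-6 + K(-4))*H(-2) = (-6 + 14*(-4)*(1 - 4))*(-2)² = (-6 + 14*(-4)*(-3))*4 = (-6 + 168)*4 = 162*4 = 648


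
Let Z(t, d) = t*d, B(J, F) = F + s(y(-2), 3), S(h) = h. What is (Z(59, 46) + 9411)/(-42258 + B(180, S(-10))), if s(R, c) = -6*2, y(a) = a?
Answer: -2425/8456 ≈ -0.28678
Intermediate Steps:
s(R, c) = -12
B(J, F) = -12 + F (B(J, F) = F - 12 = -12 + F)
Z(t, d) = d*t
(Z(59, 46) + 9411)/(-42258 + B(180, S(-10))) = (46*59 + 9411)/(-42258 + (-12 - 10)) = (2714 + 9411)/(-42258 - 22) = 12125/(-42280) = 12125*(-1/42280) = -2425/8456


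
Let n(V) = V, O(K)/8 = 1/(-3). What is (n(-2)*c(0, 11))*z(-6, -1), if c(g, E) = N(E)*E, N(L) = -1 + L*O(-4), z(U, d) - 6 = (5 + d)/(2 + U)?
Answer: 10010/3 ≈ 3336.7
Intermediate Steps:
z(U, d) = 6 + (5 + d)/(2 + U)
O(K) = -8/3 (O(K) = 8/(-3) = 8*(-1/3) = -8/3)
N(L) = -1 - 8*L/3 (N(L) = -1 + L*(-8/3) = -1 - 8*L/3)
c(g, E) = E*(-1 - 8*E/3) (c(g, E) = (-1 - 8*E/3)*E = E*(-1 - 8*E/3))
(n(-2)*c(0, 11))*z(-6, -1) = (-2*11*(-3 - 8*11)/3)*((17 - 1 + 6*(-6))/(2 - 6)) = (-2*11*(-3 - 88)/3)*((17 - 1 - 36)/(-4)) = (-2*11*(-91)/3)*(-1/4*(-20)) = -2*(-1001/3)*5 = (2002/3)*5 = 10010/3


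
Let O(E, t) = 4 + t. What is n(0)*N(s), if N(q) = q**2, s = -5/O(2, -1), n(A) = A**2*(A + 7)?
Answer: 0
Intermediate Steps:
n(A) = A**2*(7 + A)
s = -5/3 (s = -5/(4 - 1) = -5/3 ≈ -1.6667)
n(0)*N(s) = (0**2*(7 + 0))*(-5/3)**2 = (0*7)*(25/9) = 0*(25/9) = 0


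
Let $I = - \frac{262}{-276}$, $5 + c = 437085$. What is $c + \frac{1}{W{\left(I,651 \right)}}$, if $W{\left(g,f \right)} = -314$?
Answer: $\frac{137243119}{314} \approx 4.3708 \cdot 10^{5}$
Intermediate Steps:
$c = 437080$ ($c = -5 + 437085 = 437080$)
$I = \frac{131}{138}$ ($I = \left(-262\right) \left(- \frac{1}{276}\right) = \frac{131}{138} \approx 0.94928$)
$c + \frac{1}{W{\left(I,651 \right)}} = 437080 + \frac{1}{-314} = 437080 - \frac{1}{314} = \frac{137243119}{314}$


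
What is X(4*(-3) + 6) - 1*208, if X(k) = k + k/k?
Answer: -213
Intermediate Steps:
X(k) = 1 + k (X(k) = k + 1 = 1 + k)
X(4*(-3) + 6) - 1*208 = (1 + (4*(-3) + 6)) - 1*208 = (1 + (-12 + 6)) - 208 = (1 - 6) - 208 = -5 - 208 = -213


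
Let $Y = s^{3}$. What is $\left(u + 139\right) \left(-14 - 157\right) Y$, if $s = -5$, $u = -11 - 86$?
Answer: $897750$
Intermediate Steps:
$u = -97$
$Y = -125$ ($Y = \left(-5\right)^{3} = -125$)
$\left(u + 139\right) \left(-14 - 157\right) Y = \left(-97 + 139\right) \left(-14 - 157\right) \left(-125\right) = 42 \left(-171\right) \left(-125\right) = \left(-7182\right) \left(-125\right) = 897750$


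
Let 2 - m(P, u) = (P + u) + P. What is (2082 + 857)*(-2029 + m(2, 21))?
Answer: -6030828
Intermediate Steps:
m(P, u) = 2 - u - 2*P (m(P, u) = 2 - ((P + u) + P) = 2 - (u + 2*P) = 2 + (-u - 2*P) = 2 - u - 2*P)
(2082 + 857)*(-2029 + m(2, 21)) = (2082 + 857)*(-2029 + (2 - 1*21 - 2*2)) = 2939*(-2029 + (2 - 21 - 4)) = 2939*(-2029 - 23) = 2939*(-2052) = -6030828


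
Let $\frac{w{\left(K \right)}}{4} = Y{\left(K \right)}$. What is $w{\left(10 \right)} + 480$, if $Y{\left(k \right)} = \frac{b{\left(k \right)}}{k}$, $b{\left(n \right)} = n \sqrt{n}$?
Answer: $480 + 4 \sqrt{10} \approx 492.65$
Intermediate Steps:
$b{\left(n \right)} = n^{\frac{3}{2}}$
$Y{\left(k \right)} = \sqrt{k}$ ($Y{\left(k \right)} = \frac{k^{\frac{3}{2}}}{k} = \sqrt{k}$)
$w{\left(K \right)} = 4 \sqrt{K}$
$w{\left(10 \right)} + 480 = 4 \sqrt{10} + 480 = 480 + 4 \sqrt{10}$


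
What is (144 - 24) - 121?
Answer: -1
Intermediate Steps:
(144 - 24) - 121 = 120 - 121 = -1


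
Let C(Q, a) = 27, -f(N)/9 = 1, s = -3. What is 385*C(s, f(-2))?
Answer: 10395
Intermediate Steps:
f(N) = -9 (f(N) = -9*1 = -9)
385*C(s, f(-2)) = 385*27 = 10395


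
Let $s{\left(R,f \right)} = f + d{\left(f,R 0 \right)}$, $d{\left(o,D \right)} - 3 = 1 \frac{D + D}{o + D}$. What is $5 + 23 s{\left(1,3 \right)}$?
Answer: $143$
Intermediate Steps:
$d{\left(o,D \right)} = 3 + \frac{2 D}{D + o}$ ($d{\left(o,D \right)} = 3 + 1 \frac{D + D}{o + D} = 3 + 1 \frac{2 D}{D + o} = 3 + \frac{2 D}{D + o}$)
$s{\left(R,f \right)} = 3 + f$ ($s{\left(R,f \right)} = f + \frac{3 f + 5 R 0}{R 0 + f} = f + \frac{3 f + 5 \cdot 0}{0 + f} = f + \frac{3 f + 0}{f} = f + \frac{3 f}{f} = f + 3 = 3 + f$)
$5 + 23 s{\left(1,3 \right)} = 5 + 23 \left(3 + 3\right) = 5 + 23 \cdot 6 = 5 + 138 = 143$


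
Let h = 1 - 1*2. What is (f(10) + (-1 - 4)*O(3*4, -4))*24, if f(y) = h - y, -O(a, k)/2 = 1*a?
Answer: 2616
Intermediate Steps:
O(a, k) = -2*a
h = -1 (h = 1 - 2 = -1)
f(y) = -1 - y
(f(10) + (-1 - 4)*O(3*4, -4))*24 = ((-1 - 1*10) + (-1 - 4)*(-6*4))*24 = ((-1 - 10) - (-10)*12)*24 = (-11 - 5*(-24))*24 = (-11 + 120)*24 = 109*24 = 2616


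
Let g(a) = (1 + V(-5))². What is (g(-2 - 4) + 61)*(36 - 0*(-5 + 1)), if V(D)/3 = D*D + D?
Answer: 136152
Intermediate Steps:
V(D) = 3*D + 3*D² (V(D) = 3*(D*D + D) = 3*(D² + D) = 3*(D + D²) = 3*D + 3*D²)
g(a) = 3721 (g(a) = (1 + 3*(-5)*(1 - 5))² = (1 + 3*(-5)*(-4))² = (1 + 60)² = 61² = 3721)
(g(-2 - 4) + 61)*(36 - 0*(-5 + 1)) = (3721 + 61)*(36 - 0*(-5 + 1)) = 3782*(36 - 0*(-4)) = 3782*(36 - 1*0) = 3782*(36 + 0) = 3782*36 = 136152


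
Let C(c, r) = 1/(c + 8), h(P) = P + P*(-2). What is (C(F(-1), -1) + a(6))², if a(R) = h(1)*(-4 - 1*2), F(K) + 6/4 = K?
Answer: 4624/121 ≈ 38.215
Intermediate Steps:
h(P) = -P (h(P) = P - 2*P = -P)
F(K) = -3/2 + K
C(c, r) = 1/(8 + c)
a(R) = 6 (a(R) = (-1*1)*(-4 - 1*2) = -(-4 - 2) = -1*(-6) = 6)
(C(F(-1), -1) + a(6))² = (1/(8 + (-3/2 - 1)) + 6)² = (1/(8 - 5/2) + 6)² = (1/(11/2) + 6)² = (2/11 + 6)² = (68/11)² = 4624/121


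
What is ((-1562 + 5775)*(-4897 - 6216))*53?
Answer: -2481410657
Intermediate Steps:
((-1562 + 5775)*(-4897 - 6216))*53 = (4213*(-11113))*53 = -46819069*53 = -2481410657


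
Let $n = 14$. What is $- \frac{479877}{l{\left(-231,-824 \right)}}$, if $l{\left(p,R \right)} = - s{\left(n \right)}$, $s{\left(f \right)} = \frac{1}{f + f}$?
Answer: $13436556$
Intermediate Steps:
$s{\left(f \right)} = \frac{1}{2 f}$
$l{\left(p,R \right)} = - \frac{1}{28}$ ($l{\left(p,R \right)} = - \frac{1}{2 \cdot 14} = \left(-1\right) \frac{1}{28} = - \frac{1}{28}$)
$- \frac{479877}{l{\left(-231,-824 \right)}} = - \frac{479877}{- \frac{1}{28}} = \left(-479877\right) \left(-28\right) = 13436556$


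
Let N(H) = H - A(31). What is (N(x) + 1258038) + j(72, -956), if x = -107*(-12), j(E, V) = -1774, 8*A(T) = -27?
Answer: 10060411/8 ≈ 1.2576e+6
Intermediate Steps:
A(T) = -27/8 (A(T) = (⅛)*(-27) = -27/8)
x = 1284
N(H) = 27/8 + H (N(H) = H - 1*(-27/8) = H + 27/8 = 27/8 + H)
(N(x) + 1258038) + j(72, -956) = ((27/8 + 1284) + 1258038) - 1774 = (10299/8 + 1258038) - 1774 = 10074603/8 - 1774 = 10060411/8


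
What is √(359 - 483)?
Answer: 2*I*√31 ≈ 11.136*I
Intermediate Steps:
√(359 - 483) = √(-124) = 2*I*√31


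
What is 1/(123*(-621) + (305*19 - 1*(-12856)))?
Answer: -1/57732 ≈ -1.7321e-5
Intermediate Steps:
1/(123*(-621) + (305*19 - 1*(-12856))) = 1/(-76383 + (5795 + 12856)) = 1/(-76383 + 18651) = 1/(-57732) = -1/57732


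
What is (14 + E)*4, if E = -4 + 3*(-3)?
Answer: 4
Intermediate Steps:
E = -13 (E = -4 - 9 = -13)
(14 + E)*4 = (14 - 13)*4 = 1*4 = 4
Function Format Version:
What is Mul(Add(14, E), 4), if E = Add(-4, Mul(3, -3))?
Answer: 4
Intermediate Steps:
E = -13 (E = Add(-4, -9) = -13)
Mul(Add(14, E), 4) = Mul(Add(14, -13), 4) = Mul(1, 4) = 4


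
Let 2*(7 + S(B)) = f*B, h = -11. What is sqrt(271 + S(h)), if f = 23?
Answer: 5*sqrt(22)/2 ≈ 11.726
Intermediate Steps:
S(B) = -7 + 23*B/2 (S(B) = -7 + (23*B)/2 = -7 + 23*B/2)
sqrt(271 + S(h)) = sqrt(271 + (-7 + (23/2)*(-11))) = sqrt(271 + (-7 - 253/2)) = sqrt(271 - 267/2) = sqrt(275/2) = 5*sqrt(22)/2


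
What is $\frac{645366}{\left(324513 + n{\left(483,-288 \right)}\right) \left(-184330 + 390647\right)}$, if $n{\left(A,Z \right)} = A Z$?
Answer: $\frac{215122}{12751009551} \approx 1.6871 \cdot 10^{-5}$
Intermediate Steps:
$\frac{645366}{\left(324513 + n{\left(483,-288 \right)}\right) \left(-184330 + 390647\right)} = \frac{645366}{\left(324513 + 483 \left(-288\right)\right) \left(-184330 + 390647\right)} = \frac{645366}{\left(324513 - 139104\right) 206317} = \frac{645366}{185409 \cdot 206317} = \frac{645366}{38253028653} = 645366 \cdot \frac{1}{38253028653} = \frac{215122}{12751009551}$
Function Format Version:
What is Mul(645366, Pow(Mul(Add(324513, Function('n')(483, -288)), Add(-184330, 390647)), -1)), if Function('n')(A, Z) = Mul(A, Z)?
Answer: Rational(215122, 12751009551) ≈ 1.6871e-5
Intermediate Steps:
Mul(645366, Pow(Mul(Add(324513, Function('n')(483, -288)), Add(-184330, 390647)), -1)) = Mul(645366, Pow(Mul(Add(324513, Mul(483, -288)), Add(-184330, 390647)), -1)) = Mul(645366, Pow(Mul(Add(324513, -139104), 206317), -1)) = Mul(645366, Pow(Mul(185409, 206317), -1)) = Mul(645366, Pow(38253028653, -1)) = Mul(645366, Rational(1, 38253028653)) = Rational(215122, 12751009551)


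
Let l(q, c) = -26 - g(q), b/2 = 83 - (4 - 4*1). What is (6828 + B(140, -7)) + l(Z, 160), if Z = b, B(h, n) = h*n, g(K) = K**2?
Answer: -21734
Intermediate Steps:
b = 166 (b = 2*(83 - (4 - 4*1)) = 2*(83 - (4 - 4)) = 2*(83 - 1*0) = 2*(83 + 0) = 2*83 = 166)
Z = 166
l(q, c) = -26 - q**2
(6828 + B(140, -7)) + l(Z, 160) = (6828 + 140*(-7)) + (-26 - 1*166**2) = (6828 - 980) + (-26 - 1*27556) = 5848 + (-26 - 27556) = 5848 - 27582 = -21734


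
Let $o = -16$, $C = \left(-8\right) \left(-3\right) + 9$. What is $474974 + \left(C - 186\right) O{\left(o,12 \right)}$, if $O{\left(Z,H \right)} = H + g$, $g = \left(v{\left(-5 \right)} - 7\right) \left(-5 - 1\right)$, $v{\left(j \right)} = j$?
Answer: $462122$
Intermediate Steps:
$C = 33$ ($C = 24 + 9 = 33$)
$g = 72$ ($g = \left(-5 - 7\right) \left(-5 - 1\right) = \left(-12\right) \left(-6\right) = 72$)
$O{\left(Z,H \right)} = 72 + H$ ($O{\left(Z,H \right)} = H + 72 = 72 + H$)
$474974 + \left(C - 186\right) O{\left(o,12 \right)} = 474974 + \left(33 - 186\right) \left(72 + 12\right) = 474974 - 12852 = 462122$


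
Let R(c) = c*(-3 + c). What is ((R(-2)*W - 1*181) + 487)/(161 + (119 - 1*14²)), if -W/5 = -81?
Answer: 363/7 ≈ 51.857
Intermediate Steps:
W = 405 (W = -5*(-81) = 405)
((R(-2)*W - 1*181) + 487)/(161 + (119 - 1*14²)) = ((-2*(-3 - 2)*405 - 1*181) + 487)/(161 + (119 - 1*14²)) = ((-2*(-5)*405 - 181) + 487)/(161 + (119 - 1*196)) = ((10*405 - 181) + 487)/(161 + (119 - 196)) = ((4050 - 181) + 487)/(161 - 77) = (3869 + 487)/84 = 4356*(1/84) = 363/7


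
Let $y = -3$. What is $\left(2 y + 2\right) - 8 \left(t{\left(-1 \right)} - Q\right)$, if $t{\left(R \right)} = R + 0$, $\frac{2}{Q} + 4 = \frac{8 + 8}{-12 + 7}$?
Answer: $\frac{16}{9} \approx 1.7778$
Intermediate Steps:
$Q = - \frac{5}{18}$ ($Q = \frac{2}{-4 + \frac{8 + 8}{-12 + 7}} = \frac{2}{-4 + \frac{16}{-5}} = \frac{2}{-4 + 16 \left(- \frac{1}{5}\right)} = \frac{2}{-4 - \frac{16}{5}} = \frac{2}{- \frac{36}{5}} = 2 \left(- \frac{5}{36}\right) = - \frac{5}{18} \approx -0.27778$)
$t{\left(R \right)} = R$
$\left(2 y + 2\right) - 8 \left(t{\left(-1 \right)} - Q\right) = \left(2 \left(-3\right) + 2\right) - 8 \left(-1 - - \frac{5}{18}\right) = \left(-6 + 2\right) - 8 \left(-1 + \frac{5}{18}\right) = -4 - - \frac{52}{9} = -4 + \frac{52}{9} = \frac{16}{9}$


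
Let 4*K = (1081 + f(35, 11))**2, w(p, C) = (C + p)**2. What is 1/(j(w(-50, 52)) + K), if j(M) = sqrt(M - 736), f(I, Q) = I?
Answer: 25947/8078961769 - I*sqrt(183)/48473770614 ≈ 3.2117e-6 - 2.7907e-10*I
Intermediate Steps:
K = 311364 (K = (1081 + 35)**2/4 = (1/4)*1116**2 = (1/4)*1245456 = 311364)
j(M) = sqrt(-736 + M)
1/(j(w(-50, 52)) + K) = 1/(sqrt(-736 + (52 - 50)**2) + 311364) = 1/(sqrt(-736 + 2**2) + 311364) = 1/(sqrt(-736 + 4) + 311364) = 1/(sqrt(-732) + 311364) = 1/(2*I*sqrt(183) + 311364) = 1/(311364 + 2*I*sqrt(183))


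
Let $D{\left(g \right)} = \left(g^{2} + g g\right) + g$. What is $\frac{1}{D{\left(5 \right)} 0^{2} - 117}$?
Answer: $- \frac{1}{117} \approx -0.008547$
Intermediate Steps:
$D{\left(g \right)} = g + 2 g^{2}$ ($D{\left(g \right)} = \left(g^{2} + g^{2}\right) + g = 2 g^{2} + g = g + 2 g^{2}$)
$\frac{1}{D{\left(5 \right)} 0^{2} - 117} = \frac{1}{5 \left(1 + 2 \cdot 5\right) 0^{2} - 117} = \frac{1}{5 \left(1 + 10\right) 0 - 117} = \frac{1}{5 \cdot 11 \cdot 0 - 117} = \frac{1}{55 \cdot 0 - 117} = \frac{1}{0 - 117} = \frac{1}{-117} = - \frac{1}{117}$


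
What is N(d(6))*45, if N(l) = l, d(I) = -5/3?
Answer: -75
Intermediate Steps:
d(I) = -5/3 (d(I) = -5*⅓ = -5/3)
N(d(6))*45 = -5/3*45 = -75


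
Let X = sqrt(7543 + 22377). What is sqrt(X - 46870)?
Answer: sqrt(-46870 + 4*sqrt(1870)) ≈ 216.09*I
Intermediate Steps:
X = 4*sqrt(1870) (X = sqrt(29920) = 4*sqrt(1870) ≈ 172.97)
sqrt(X - 46870) = sqrt(4*sqrt(1870) - 46870) = sqrt(-46870 + 4*sqrt(1870))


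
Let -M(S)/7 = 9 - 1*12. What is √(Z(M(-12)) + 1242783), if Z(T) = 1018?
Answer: √1243801 ≈ 1115.3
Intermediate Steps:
M(S) = 21 (M(S) = -7*(9 - 1*12) = -7*(9 - 12) = -7*(-3) = 21)
√(Z(M(-12)) + 1242783) = √(1018 + 1242783) = √1243801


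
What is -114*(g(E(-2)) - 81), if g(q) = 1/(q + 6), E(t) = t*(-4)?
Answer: 64581/7 ≈ 9225.9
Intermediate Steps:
E(t) = -4*t
g(q) = 1/(6 + q)
-114*(g(E(-2)) - 81) = -114*(1/(6 - 4*(-2)) - 81) = -114*(1/(6 + 8) - 81) = -114*(1/14 - 81) = -114*(-1133/14) = 64581/7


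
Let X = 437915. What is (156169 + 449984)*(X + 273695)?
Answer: 431344536330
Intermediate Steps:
(156169 + 449984)*(X + 273695) = (156169 + 449984)*(437915 + 273695) = 606153*711610 = 431344536330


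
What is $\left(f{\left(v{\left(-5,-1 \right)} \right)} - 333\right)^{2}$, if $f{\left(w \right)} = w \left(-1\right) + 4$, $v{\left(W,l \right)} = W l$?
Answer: $111556$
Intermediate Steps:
$f{\left(w \right)} = 4 - w$ ($f{\left(w \right)} = - w + 4 = 4 - w$)
$\left(f{\left(v{\left(-5,-1 \right)} \right)} - 333\right)^{2} = \left(\left(4 - \left(-5\right) \left(-1\right)\right) - 333\right)^{2} = \left(\left(4 - 5\right) - 333\right)^{2} = \left(-1 - 333\right)^{2} = \left(-334\right)^{2} = 111556$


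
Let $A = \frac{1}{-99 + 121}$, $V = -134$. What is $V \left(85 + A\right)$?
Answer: $- \frac{125357}{11} \approx -11396.0$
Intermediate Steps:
$A = \frac{1}{22} \approx 0.045455$
$V \left(85 + A\right) = - 134 \left(85 + \frac{1}{22}\right) = \left(-134\right) \frac{1871}{22} = - \frac{125357}{11}$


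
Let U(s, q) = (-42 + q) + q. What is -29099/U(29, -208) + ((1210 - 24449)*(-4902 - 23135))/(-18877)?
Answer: -297861442271/8645666 ≈ -34452.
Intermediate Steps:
U(s, q) = -42 + 2*q
-29099/U(29, -208) + ((1210 - 24449)*(-4902 - 23135))/(-18877) = -29099/(-42 + 2*(-208)) + ((1210 - 24449)*(-4902 - 23135))/(-18877) = -29099/(-42 - 416) - 23239*(-28037)*(-1/18877) = -29099/(-458) + 651551843*(-1/18877) = -29099*(-1/458) - 651551843/18877 = 29099/458 - 651551843/18877 = -297861442271/8645666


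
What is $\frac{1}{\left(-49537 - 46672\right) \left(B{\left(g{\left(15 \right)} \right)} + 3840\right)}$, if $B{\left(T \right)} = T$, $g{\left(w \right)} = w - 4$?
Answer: $- \frac{1}{370500859} \approx -2.699 \cdot 10^{-9}$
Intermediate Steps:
$g{\left(w \right)} = -4 + w$
$\frac{1}{\left(-49537 - 46672\right) \left(B{\left(g{\left(15 \right)} \right)} + 3840\right)} = \frac{1}{\left(-49537 - 46672\right) \left(\left(-4 + 15\right) + 3840\right)} = \frac{1}{\left(-96209\right) \left(11 + 3840\right)} = \frac{1}{\left(-96209\right) 3851} = \frac{1}{-370500859} = - \frac{1}{370500859}$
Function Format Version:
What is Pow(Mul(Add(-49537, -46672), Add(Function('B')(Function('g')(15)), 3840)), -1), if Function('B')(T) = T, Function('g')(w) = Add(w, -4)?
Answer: Rational(-1, 370500859) ≈ -2.6990e-9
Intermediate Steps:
Function('g')(w) = Add(-4, w)
Pow(Mul(Add(-49537, -46672), Add(Function('B')(Function('g')(15)), 3840)), -1) = Pow(Mul(Add(-49537, -46672), Add(Add(-4, 15), 3840)), -1) = Pow(Mul(-96209, Add(11, 3840)), -1) = Pow(Mul(-96209, 3851), -1) = Pow(-370500859, -1) = Rational(-1, 370500859)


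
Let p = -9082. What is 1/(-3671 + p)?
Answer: -1/12753 ≈ -7.8413e-5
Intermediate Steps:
1/(-3671 + p) = 1/(-3671 - 9082) = 1/(-12753) = -1/12753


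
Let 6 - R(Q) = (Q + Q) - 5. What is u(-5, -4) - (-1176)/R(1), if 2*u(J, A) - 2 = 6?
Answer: 404/3 ≈ 134.67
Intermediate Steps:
u(J, A) = 4 (u(J, A) = 1 + (½)*6 = 1 + 3 = 4)
R(Q) = 11 - 2*Q (R(Q) = 6 - ((Q + Q) - 5) = 6 - (2*Q - 5) = 6 - (-5 + 2*Q) = 6 + (5 - 2*Q) = 11 - 2*Q)
u(-5, -4) - (-1176)/R(1) = 4 - (-1176)/(11 - 2*1) = 4 - (-1176)/(11 - 2) = 4 - (-1176)/9 = 4 - 42*(-28/9) = 4 + 392/3 = 404/3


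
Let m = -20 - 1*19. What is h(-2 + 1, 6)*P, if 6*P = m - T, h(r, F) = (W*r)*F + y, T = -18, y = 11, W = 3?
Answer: 49/2 ≈ 24.500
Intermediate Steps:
m = -39 (m = -20 - 19 = -39)
h(r, F) = 11 + 3*F*r (h(r, F) = (3*r)*F + 11 = 3*F*r + 11 = 11 + 3*F*r)
P = -7/2 (P = (-39 - 1*(-18))/6 = (-39 + 18)/6 = (⅙)*(-21) = -7/2 ≈ -3.5000)
h(-2 + 1, 6)*P = (11 + 3*6*(-2 + 1))*(-7/2) = (11 + 3*6*(-1))*(-7/2) = (11 - 18)*(-7/2) = -7*(-7/2) = 49/2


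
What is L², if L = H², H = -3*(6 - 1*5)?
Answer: 81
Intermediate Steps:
H = -3 (H = -3*(6 - 5) = -3 ≈ -3.0000)
L = 9 (L = (-3)² = 9)
L² = 9² = 81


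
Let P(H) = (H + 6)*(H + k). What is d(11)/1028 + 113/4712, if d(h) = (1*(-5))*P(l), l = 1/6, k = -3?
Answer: 2375143/21797712 ≈ 0.10896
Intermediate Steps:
l = ⅙ ≈ 0.16667
P(H) = (-3 + H)*(6 + H) (P(H) = (H + 6)*(H - 3) = (6 + H)*(-3 + H) = (-3 + H)*(6 + H))
d(h) = 3145/36 (d(h) = (1*(-5))*(-18 + (⅙)² + 3*(⅙)) = -5*(-18 + 1/36 + ½) = -5*(-629/36) = 3145/36)
d(11)/1028 + 113/4712 = (3145/36)/1028 + 113/4712 = (3145/36)*(1/1028) + 113*(1/4712) = 3145/37008 + 113/4712 = 2375143/21797712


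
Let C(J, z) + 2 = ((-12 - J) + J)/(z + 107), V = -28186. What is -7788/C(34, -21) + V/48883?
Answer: 4091885365/1124309 ≈ 3639.5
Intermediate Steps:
C(J, z) = -2 - 12/(107 + z) (C(J, z) = -2 + ((-12 - J) + J)/(z + 107) = -2 - 12/(107 + z))
-7788/C(34, -21) + V/48883 = -7788*(107 - 21)/(2*(-113 - 1*(-21))) - 28186/48883 = -7788*43/(-113 + 21) - 28186*1/48883 = -7788/(2*(1/86)*(-92)) - 28186/48883 = -7788/(-92/43) - 28186/48883 = -7788*(-43/92) - 28186/48883 = 83721/23 - 28186/48883 = 4091885365/1124309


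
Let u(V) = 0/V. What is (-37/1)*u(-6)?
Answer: 0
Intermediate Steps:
u(V) = 0
(-37/1)*u(-6) = -37/1*0 = -37*1*0 = -37*0 = 0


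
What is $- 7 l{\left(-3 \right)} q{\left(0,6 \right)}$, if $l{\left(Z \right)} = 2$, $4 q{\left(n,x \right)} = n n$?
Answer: $0$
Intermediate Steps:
$q{\left(n,x \right)} = \frac{n^{2}}{4}$ ($q{\left(n,x \right)} = \frac{n n}{4} = \frac{n^{2}}{4}$)
$- 7 l{\left(-3 \right)} q{\left(0,6 \right)} = \left(-7\right) 2 \frac{0^{2}}{4} = - 14 \cdot \frac{1}{4} \cdot 0 = \left(-14\right) 0 = 0$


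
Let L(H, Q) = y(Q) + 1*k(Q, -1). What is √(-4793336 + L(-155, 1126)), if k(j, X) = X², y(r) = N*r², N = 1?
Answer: I*√3525459 ≈ 1877.6*I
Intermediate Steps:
y(r) = r² (y(r) = 1*r² = r²)
L(H, Q) = 1 + Q² (L(H, Q) = Q² + 1*(-1)² = Q² + 1*1 = Q² + 1 = 1 + Q²)
√(-4793336 + L(-155, 1126)) = √(-4793336 + (1 + 1126²)) = √(-4793336 + (1 + 1267876)) = √(-4793336 + 1267877) = √(-3525459) = I*√3525459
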